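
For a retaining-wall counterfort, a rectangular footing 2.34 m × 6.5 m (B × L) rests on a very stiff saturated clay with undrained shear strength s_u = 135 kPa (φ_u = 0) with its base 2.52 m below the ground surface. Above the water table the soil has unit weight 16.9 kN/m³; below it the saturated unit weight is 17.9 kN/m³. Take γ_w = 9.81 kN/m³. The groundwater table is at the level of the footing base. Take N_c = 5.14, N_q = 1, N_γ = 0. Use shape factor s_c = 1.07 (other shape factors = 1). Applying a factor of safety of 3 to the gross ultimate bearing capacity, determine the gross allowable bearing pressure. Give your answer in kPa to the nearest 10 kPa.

Overburden at base level: q = 16.9 × 2.52 = 42.588 kPa.
Cohesion term c·N_c·s_c = 135 × 5.14 × 1.07 = 742.47 kPa; surcharge term q·N_q = 42.588 × 1 = 42.588 kPa.
q_ult = 742.47 + 42.588 = 785.06 kPa.
q_all = q_ult / FS = 785.06 / 3 = 261.69 kPa.

q_all ≈ 260 kPa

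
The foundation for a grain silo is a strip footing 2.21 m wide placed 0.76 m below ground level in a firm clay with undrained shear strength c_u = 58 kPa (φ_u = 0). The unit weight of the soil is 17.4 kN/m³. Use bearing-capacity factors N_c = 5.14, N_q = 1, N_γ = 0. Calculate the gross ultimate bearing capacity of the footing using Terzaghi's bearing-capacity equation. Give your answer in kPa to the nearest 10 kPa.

q_ult ≈ 310 kPa

Effective surcharge at the founding depth q = γ·D_f = 17.4 × 0.76 = 13.224 kPa.
q_ult = c·N_c + q·N_q
     = 58 × 5.14 + 13.224 × 1
     = 298.12 + 13.224 = 311.34 kPa.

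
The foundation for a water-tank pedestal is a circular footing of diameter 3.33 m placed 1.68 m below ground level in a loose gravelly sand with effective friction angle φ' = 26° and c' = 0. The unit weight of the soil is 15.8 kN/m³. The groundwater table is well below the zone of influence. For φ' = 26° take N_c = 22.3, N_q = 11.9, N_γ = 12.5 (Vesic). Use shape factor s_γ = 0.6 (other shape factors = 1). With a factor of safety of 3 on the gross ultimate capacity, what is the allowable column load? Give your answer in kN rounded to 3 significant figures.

P_all ≈ 1490 kN

Overburden at base level: q = 15.8 × 1.68 = 26.544 kPa.
Surcharge term q·N_q = 26.544 × 11.9 = 315.87 kPa; self-weight term 0.5·γ·B·N_γ·s_γ = 0.5 × 15.8 × 3.33 × 12.5 × 0.6 = 197.3 kPa.
q_ult = 315.87 + 197.3 = 513.18 kPa.
Gross allowable pressure q_all = 513.18 / 3 = 171.06 kPa.
Footing area = 8.7092 m², so allowable column load = 171.06 × 8.7092 = 1489.8 kN.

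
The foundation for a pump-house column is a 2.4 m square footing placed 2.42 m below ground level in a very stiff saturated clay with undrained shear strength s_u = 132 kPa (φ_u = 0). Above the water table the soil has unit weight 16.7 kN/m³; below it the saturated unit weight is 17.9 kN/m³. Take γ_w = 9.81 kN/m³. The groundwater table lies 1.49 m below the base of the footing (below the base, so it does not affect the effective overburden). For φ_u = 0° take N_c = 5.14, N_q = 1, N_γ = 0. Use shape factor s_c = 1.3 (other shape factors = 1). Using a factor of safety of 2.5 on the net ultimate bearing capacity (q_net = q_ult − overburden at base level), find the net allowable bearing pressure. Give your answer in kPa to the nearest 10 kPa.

Effective surcharge at the founding depth q = γ·D_f = 16.7 × 2.42 = 40.414 kPa.
q_ult = c·N_c·s_c + q·N_q
     = 132 × 5.14 × 1.3 + 40.414 × 1
     = 882.02 + 40.414 = 922.44 kPa.
q_net = 922.44 − 40.414 = 882.02 kPa.
q_all(net) = 882.02 / 2.5 = 352.81 kPa.

q_all(net) ≈ 350 kPa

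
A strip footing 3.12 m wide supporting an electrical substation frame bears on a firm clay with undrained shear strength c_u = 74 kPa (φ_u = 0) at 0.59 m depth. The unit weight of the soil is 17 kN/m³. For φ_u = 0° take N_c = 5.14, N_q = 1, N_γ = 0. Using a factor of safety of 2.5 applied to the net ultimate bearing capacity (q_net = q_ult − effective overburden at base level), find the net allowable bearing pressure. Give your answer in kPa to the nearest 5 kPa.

q = γ·D_f = 17 × 0.59 = 10.03 kPa.
c·N_c = 74 × 5.14 = 380.36 kPa
q·N_q = 10.03 × 1 = 10.03 kPa
q_ult = 380.36 + 10.03 = 390.39 kPa.
Net ultimate: q_net = 390.39 − 10.03 = 380.36 kPa.
q_all(net) = 380.36 / 2.5 = 152.14 kPa.

q_all(net) ≈ 150 kPa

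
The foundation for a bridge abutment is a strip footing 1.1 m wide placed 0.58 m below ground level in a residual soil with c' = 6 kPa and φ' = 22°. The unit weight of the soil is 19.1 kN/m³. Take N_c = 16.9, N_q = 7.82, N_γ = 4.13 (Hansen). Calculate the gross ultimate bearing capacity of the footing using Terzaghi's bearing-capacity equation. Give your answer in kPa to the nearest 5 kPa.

Effective surcharge at the founding depth q = γ·D_f = 19.1 × 0.58 = 11.078 kPa.
q_ult = c·N_c + q·N_q + 0.5·γ·B·N_γ
     = 6 × 16.9 + 11.078 × 7.82 + 0.5 × 19.1 × 1.1 × 4.13
     = 101.4 + 86.63 + 43.386 = 231.42 kPa.

q_ult ≈ 230 kPa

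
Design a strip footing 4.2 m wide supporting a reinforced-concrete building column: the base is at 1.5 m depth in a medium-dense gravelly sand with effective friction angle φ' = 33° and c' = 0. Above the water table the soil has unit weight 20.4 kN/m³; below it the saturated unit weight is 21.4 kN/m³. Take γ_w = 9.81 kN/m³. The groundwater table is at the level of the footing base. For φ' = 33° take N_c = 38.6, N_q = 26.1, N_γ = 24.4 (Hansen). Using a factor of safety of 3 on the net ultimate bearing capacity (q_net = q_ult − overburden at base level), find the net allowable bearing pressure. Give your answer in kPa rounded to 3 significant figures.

q_all(net) ≈ 454 kPa

Effective surcharge at the founding depth q = γ·D_f = 20.4 × 1.5 = 30.6 kPa.
The water table coincides with the base, so in the self-weight term γ → γ' = 11.59 kN/m³.
q_ult = q·N_q + 0.5·γ·B·N_γ
     = 30.6 × 26.1 + 0.5 × 11.59 × 4.2 × 24.4
     = 798.66 + 593.87 = 1392.5 kPa.
q_net = 1392.5 − 30.6 = 1361.9 kPa.
q_all(net) = 1361.9 / 3 = 453.98 kPa.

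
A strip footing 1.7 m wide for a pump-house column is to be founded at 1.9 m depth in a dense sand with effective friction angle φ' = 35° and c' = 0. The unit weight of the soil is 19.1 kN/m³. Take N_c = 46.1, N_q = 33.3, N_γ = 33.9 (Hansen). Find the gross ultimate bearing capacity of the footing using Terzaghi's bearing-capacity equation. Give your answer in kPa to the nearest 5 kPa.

q_ult ≈ 1760 kPa

Overburden at base level: q = 19.1 × 1.9 = 36.29 kPa.
Surcharge term q·N_q = 36.29 × 33.3 = 1208.5 kPa; self-weight term 0.5·γ·B·N_γ = 0.5 × 19.1 × 1.7 × 33.9 = 550.37 kPa.
q_ult = 1208.5 + 550.37 = 1758.8 kPa.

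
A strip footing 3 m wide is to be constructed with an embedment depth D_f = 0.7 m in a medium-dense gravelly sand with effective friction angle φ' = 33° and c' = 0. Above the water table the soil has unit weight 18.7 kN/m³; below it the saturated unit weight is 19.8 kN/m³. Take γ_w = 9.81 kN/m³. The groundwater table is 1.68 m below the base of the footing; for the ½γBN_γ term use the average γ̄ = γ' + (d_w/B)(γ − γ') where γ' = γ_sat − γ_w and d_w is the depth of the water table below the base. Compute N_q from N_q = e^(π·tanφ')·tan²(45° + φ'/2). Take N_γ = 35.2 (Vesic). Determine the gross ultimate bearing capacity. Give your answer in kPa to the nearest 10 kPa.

q_ult ≈ 1130 kPa

tan33° = 0.6494, so N_q = e^(π×0.6494)·tan²(61.5°) = 7.692 × 3.392 = 26.09.
Overburden at base level: q = 18.7 × 0.7 = 13.09 kPa.
The water table is 1.68 m below the base (< B = 3 m), so the ½γBN_γ term uses γ̄ = γ' + (d_w/B)(γ − γ') = 9.99 + (1.68/3)(18.7 − 9.99) = 14.868 kN/m³.
Surcharge term q·N_q = 13.09 × 26.092 = 341.54 kPa; self-weight term 0.5·γ·B·N_γ = 0.5 × 14.868 × 3 × 35.2 = 785.01 kPa.
q_ult = 341.54 + 785.01 = 1126.6 kPa.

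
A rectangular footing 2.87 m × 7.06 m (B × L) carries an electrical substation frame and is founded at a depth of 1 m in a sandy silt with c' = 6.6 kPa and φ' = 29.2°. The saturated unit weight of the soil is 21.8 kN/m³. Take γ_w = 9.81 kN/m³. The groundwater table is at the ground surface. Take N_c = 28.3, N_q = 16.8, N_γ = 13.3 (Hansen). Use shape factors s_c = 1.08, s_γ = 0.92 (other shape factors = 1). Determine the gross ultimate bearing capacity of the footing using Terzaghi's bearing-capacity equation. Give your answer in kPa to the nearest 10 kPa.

q_ult ≈ 610 kPa

With the water table at the surface the whole profile is submerged: γ' = 21.8 − 9.81 = 11.99 kN/m³, so q = γ'·D_f = 11.99 kPa; the same γ' applies in the ½γBN_γ term.
q_ult = c·N_c·s_c + q·N_q + 0.5·γ·B·N_γ·s_γ
     = 6.6 × 28.3 × 1.08 + 11.99 × 16.8 + 0.5 × 11.99 × 2.87 × 13.3 × 0.92
     = 201.72 + 201.43 + 210.53 = 613.68 kPa.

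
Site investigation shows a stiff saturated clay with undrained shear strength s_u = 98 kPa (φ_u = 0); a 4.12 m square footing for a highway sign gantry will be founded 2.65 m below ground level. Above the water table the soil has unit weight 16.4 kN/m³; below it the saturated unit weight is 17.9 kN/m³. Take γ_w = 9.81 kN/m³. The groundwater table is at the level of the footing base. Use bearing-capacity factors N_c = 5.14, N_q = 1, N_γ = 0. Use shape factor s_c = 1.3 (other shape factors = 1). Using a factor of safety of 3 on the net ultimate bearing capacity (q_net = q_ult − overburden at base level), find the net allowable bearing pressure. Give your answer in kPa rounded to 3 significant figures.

q = γ·D_f = 16.4 × 2.65 = 43.46 kPa.
c·N_c·s_c = 98 × 5.14 × 1.3 = 654.84 kPa
q·N_q = 43.46 × 1 = 43.46 kPa
q_ult = 654.84 + 43.46 = 698.3 kPa.
q_net = 698.3 − 43.46 = 654.84 kPa.
q_all(net) = 654.84 / 3 = 218.28 kPa.

q_all(net) ≈ 218 kPa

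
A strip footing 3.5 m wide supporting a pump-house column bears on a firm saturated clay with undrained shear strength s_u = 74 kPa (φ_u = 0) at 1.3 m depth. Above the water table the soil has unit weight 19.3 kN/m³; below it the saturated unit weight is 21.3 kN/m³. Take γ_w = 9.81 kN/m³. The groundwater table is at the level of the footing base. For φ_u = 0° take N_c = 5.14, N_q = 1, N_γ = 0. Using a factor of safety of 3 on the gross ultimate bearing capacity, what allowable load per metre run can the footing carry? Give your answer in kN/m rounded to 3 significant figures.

≈ 473 kN/m

Effective surcharge at the founding depth q = γ·D_f = 19.3 × 1.3 = 25.09 kPa.
q_ult = c·N_c + q·N_q
     = 74 × 5.14 + 25.09 × 1
     = 380.36 + 25.09 = 405.45 kPa.
Gross allowable pressure q_all = 405.45 / 3 = 135.15 kPa.
Allowable wall load = q_all × B = 135.15 × 3.5 = 473.02 kN per metre run.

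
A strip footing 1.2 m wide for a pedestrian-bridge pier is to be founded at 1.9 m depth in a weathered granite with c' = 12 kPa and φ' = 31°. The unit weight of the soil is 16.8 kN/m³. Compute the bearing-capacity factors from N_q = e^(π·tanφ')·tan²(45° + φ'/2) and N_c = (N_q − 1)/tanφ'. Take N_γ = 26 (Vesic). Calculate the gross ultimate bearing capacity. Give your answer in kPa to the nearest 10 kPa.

q_ult ≈ 1310 kPa

tan31° = 0.6009, so N_q = e^(π×0.6009)·tan²(60.5°) = 6.604 × 3.124 = 20.63.
N_c = (20.63 − 1)/tan31° = 32.67.
Overburden at base level: q = 16.8 × 1.9 = 31.92 kPa.
Cohesion term c·N_c = 12 × 32.671 = 392.05 kPa; surcharge term q·N_q = 31.92 × 20.631 = 658.53 kPa; self-weight term 0.5·γ·B·N_γ = 0.5 × 16.8 × 1.2 × 26 = 262.08 kPa.
q_ult = 392.05 + 658.53 + 262.08 = 1312.7 kPa.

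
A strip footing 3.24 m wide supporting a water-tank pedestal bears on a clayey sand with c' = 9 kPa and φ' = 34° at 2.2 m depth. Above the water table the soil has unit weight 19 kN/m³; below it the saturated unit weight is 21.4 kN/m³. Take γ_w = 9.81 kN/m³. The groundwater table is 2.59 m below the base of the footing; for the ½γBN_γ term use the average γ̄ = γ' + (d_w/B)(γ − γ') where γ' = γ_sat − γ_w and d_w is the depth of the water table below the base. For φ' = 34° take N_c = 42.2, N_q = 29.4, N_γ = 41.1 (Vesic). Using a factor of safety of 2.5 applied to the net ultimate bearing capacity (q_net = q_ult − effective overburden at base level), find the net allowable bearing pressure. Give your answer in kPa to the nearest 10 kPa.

q = γ·D_f = 19 × 2.2 = 41.8 kPa.
γ' = 11.59 kN/m³; averaging over the depth B below the base, γ̄ = γ' + (d_w/B)(γ − γ') = 17.513 kN/m³.
c·N_c = 9 × 42.2 = 379.8 kPa
q·N_q = 41.8 × 29.4 = 1228.9 kPa
0.5·γ·B·N_γ = 0.5 × 17.513 × 3.24 × 41.1 = 1166.1 kPa
q_ult = 379.8 + 1228.9 + 1166.1 = 2774.8 kPa.
Net ultimate: q_net = 2774.8 − 41.8 = 2733 kPa.
q_all(net) = 2733 / 2.5 = 1093.2 kPa.

q_all(net) ≈ 1090 kPa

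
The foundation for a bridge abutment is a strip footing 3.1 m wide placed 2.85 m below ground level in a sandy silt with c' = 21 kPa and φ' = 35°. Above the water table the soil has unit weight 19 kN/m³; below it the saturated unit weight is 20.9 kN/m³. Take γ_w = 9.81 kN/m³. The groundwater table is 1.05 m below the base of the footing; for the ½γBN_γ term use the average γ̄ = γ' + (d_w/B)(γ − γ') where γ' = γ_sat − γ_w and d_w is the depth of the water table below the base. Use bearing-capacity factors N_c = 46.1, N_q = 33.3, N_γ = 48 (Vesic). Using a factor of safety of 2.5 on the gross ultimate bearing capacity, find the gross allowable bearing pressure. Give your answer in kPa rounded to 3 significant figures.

q_all ≈ 1520 kPa

Overburden at base level: q = 19 × 2.85 = 54.15 kPa.
The water table is 1.05 m below the base (< B = 3.1 m), so the ½γBN_γ term uses γ̄ = γ' + (d_w/B)(γ − γ') = 11.09 + (1.05/3.1)(19 − 11.09) = 13.769 kN/m³.
Cohesion term c·N_c = 21 × 46.1 = 968.1 kPa; surcharge term q·N_q = 54.15 × 33.3 = 1803.2 kPa; self-weight term 0.5·γ·B·N_γ = 0.5 × 13.769 × 3.1 × 48 = 1024.4 kPa.
q_ult = 968.1 + 1803.2 + 1024.4 = 3795.7 kPa.
q_all = 3795.7 / 2.5 = 1518.3 kPa.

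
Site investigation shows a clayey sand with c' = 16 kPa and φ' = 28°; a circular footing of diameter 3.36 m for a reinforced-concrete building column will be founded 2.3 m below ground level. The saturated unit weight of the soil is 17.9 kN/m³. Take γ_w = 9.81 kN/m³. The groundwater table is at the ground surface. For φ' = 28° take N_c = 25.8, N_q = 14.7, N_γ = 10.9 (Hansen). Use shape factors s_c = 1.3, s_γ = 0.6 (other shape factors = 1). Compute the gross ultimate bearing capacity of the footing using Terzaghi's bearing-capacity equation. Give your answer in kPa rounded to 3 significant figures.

q_ult ≈ 899 kPa

γ' = 17.9 − 9.81 = 8.09 kN/m³ (submerged throughout). q = 8.09 × 2.3 = 18.607 kPa; the same γ' applies in the ½γBN_γ term.
c·N_c·s_c = 16 × 25.8 × 1.3 = 536.64 kPa
q·N_q = 18.607 × 14.7 = 273.52 kPa
0.5·γ·B·N_γ·s_γ = 0.5 × 8.09 × 3.36 × 10.9 × 0.6 = 88.886 kPa
q_ult = 536.64 + 273.52 + 88.886 = 899.05 kPa.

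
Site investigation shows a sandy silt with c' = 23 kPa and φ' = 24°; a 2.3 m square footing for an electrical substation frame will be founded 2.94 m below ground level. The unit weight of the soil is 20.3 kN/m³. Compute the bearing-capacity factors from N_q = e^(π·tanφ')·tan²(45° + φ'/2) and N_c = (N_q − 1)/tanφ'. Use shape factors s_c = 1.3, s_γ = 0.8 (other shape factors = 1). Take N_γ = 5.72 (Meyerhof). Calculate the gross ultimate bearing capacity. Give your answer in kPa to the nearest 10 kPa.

tan24° = 0.4452, so N_q = e^(π×0.4452)·tan²(57°) = 4.05 × 2.371 = 9.6.
N_c = (9.6 − 1)/tan24° = 19.32.
Overburden at base level: q = 20.3 × 2.94 = 59.682 kPa.
Cohesion term c·N_c·s_c = 23 × 19.324 × 1.3 = 577.77 kPa; surcharge term q·N_q = 59.682 × 9.6034 = 573.15 kPa; self-weight term 0.5·γ·B·N_γ·s_γ = 0.5 × 20.3 × 2.3 × 5.72 × 0.8 = 106.83 kPa.
q_ult = 577.77 + 573.15 + 106.83 = 1257.8 kPa.

q_ult ≈ 1260 kPa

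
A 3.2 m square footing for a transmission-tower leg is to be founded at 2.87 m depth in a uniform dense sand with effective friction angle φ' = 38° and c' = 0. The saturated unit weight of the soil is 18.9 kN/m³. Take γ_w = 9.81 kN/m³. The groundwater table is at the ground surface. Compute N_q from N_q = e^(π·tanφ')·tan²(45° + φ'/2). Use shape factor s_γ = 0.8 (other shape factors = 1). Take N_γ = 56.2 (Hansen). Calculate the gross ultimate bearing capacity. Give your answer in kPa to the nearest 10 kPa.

tan38° = 0.7813, so N_q = e^(π×0.7813)·tan²(64°) = 11.64 × 4.204 = 48.93.
With the water table at the surface the whole profile is submerged: γ' = 18.9 − 9.81 = 9.09 kN/m³, so q = γ'·D_f = 26.088 kPa; the same γ' applies in the ½γBN_γ term.
q_ult = q·N_q + 0.5·γ·B·N_γ·s_γ
     = 26.088 × 48.933 + 0.5 × 9.09 × 3.2 × 56.2 × 0.8
     = 1276.6 + 653.9 = 1930.5 kPa.

q_ult ≈ 1930 kPa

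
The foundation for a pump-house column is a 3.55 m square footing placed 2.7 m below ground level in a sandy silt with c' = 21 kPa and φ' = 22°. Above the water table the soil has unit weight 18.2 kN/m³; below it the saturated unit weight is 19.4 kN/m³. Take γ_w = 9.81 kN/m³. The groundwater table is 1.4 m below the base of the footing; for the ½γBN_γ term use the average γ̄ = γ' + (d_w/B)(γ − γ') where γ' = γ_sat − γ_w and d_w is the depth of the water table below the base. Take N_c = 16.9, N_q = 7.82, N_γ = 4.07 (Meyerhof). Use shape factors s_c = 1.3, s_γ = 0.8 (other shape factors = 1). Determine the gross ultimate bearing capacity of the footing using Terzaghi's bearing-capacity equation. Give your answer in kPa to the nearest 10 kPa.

q_ult ≈ 920 kPa

q = γ·D_f = 18.2 × 2.7 = 49.14 kPa.
γ' = 9.59 kN/m³; averaging over the depth B below the base, γ̄ = γ' + (d_w/B)(γ − γ') = 12.985 kN/m³.
c·N_c·s_c = 21 × 16.9 × 1.3 = 461.37 kPa
q·N_q = 49.14 × 7.82 = 384.27 kPa
0.5·γ·B·N_γ·s_γ = 0.5 × 12.985 × 3.55 × 4.07 × 0.8 = 75.048 kPa
q_ult = 461.37 + 384.27 + 75.048 = 920.69 kPa.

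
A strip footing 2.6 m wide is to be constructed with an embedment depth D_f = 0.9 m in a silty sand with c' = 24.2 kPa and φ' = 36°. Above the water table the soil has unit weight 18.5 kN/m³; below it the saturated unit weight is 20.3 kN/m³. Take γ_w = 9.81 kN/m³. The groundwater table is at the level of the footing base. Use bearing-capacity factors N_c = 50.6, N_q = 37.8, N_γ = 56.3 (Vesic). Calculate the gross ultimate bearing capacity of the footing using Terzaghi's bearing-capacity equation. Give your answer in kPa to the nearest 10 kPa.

q = γ·D_f = 18.5 × 0.9 = 16.65 kPa.
For the ½γBN_γ term take γ' = 20.3 − 9.81 = 10.49 kN/m³ (soil below base is submerged).
c·N_c = 24.2 × 50.6 = 1224.5 kPa
q·N_q = 16.65 × 37.8 = 629.37 kPa
0.5·γ·B·N_γ = 0.5 × 10.49 × 2.6 × 56.3 = 767.76 kPa
q_ult = 1224.5 + 629.37 + 767.76 = 2621.7 kPa.

q_ult ≈ 2620 kPa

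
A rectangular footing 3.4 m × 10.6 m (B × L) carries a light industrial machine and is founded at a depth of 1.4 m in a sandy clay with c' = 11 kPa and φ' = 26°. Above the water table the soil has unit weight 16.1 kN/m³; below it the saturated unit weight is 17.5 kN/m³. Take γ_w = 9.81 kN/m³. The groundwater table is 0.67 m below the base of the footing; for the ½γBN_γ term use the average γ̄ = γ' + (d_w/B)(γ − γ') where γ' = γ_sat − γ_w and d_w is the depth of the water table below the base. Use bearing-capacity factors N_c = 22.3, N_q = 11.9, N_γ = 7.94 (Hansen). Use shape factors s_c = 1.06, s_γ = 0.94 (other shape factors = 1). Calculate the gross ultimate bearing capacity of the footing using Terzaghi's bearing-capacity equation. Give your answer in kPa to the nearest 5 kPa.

q_ult ≈ 645 kPa

Effective surcharge at the founding depth q = γ·D_f = 16.1 × 1.4 = 22.54 kPa.
With d_w = 0.67 m < B, γ̄ = 7.69 + (0.67/3.4) × (16.1 − 7.69) = 9.3473 kN/m³.
q_ult = c·N_c·s_c + q·N_q + 0.5·γ·B·N_γ·s_γ
     = 11 × 22.3 × 1.06 + 22.54 × 11.9 + 0.5 × 9.3473 × 3.4 × 7.94 × 0.94
     = 260.02 + 268.23 + 118.6 = 646.84 kPa.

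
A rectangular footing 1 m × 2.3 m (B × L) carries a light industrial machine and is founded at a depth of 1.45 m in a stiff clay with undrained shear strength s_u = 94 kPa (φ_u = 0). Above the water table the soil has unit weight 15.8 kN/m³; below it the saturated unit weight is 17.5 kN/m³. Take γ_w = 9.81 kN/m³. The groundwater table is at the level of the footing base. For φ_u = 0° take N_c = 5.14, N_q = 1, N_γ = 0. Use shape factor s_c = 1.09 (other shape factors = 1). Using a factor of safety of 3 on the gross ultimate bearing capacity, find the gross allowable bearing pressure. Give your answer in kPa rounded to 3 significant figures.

Overburden at base level: q = 15.8 × 1.45 = 22.91 kPa.
Cohesion term c·N_c·s_c = 94 × 5.14 × 1.09 = 526.64 kPa; surcharge term q·N_q = 22.91 × 1 = 22.91 kPa.
q_ult = 526.64 + 22.91 = 549.55 kPa.
q_all = 549.55 / 3 = 183.18 kPa.

q_all ≈ 183 kPa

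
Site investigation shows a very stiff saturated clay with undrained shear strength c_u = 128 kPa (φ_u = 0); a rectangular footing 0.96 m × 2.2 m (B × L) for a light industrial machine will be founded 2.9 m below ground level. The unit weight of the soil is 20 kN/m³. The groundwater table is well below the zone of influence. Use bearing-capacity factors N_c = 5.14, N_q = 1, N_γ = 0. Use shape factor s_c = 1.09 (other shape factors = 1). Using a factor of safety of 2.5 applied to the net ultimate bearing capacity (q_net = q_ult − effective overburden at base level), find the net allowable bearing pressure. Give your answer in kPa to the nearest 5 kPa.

q_all(net) ≈ 285 kPa

Overburden at base level: q = 20 × 2.9 = 58 kPa.
Cohesion term c·N_c·s_c = 128 × 5.14 × 1.09 = 717.13 kPa; surcharge term q·N_q = 58 × 1 = 58 kPa.
q_ult = 717.13 + 58 = 775.13 kPa.
Net ultimate: q_net = 775.13 − 58 = 717.13 kPa.
q_all(net) = 717.13 / 2.5 = 286.85 kPa.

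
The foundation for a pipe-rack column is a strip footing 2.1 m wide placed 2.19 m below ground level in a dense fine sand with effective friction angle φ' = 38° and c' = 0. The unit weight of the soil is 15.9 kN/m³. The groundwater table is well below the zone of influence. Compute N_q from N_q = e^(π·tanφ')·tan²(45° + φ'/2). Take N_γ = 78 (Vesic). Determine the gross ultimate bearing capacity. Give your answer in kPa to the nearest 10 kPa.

q_ult ≈ 3010 kPa

tan38° = 0.7813, so N_q = e^(π×0.7813)·tan²(64°) = 11.64 × 4.204 = 48.93.
q = γ·D_f = 15.9 × 2.19 = 34.821 kPa.
q·N_q = 34.821 × 48.933 = 1703.9 kPa
0.5·γ·B·N_γ = 0.5 × 15.9 × 2.1 × 78 = 1302.2 kPa
q_ult = 1703.9 + 1302.2 = 3006.1 kPa.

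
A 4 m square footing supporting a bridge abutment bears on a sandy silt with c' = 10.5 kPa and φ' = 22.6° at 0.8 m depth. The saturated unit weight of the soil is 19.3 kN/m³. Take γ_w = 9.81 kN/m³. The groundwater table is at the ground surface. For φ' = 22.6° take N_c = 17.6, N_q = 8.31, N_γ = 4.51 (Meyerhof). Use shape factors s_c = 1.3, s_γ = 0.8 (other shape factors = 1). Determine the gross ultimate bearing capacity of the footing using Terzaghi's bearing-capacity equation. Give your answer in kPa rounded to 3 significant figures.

γ' = 19.3 − 9.81 = 9.49 kN/m³ (submerged throughout). q = 9.49 × 0.8 = 7.592 kPa; the same γ' applies in the ½γBN_γ term.
c·N_c·s_c = 10.5 × 17.6 × 1.3 = 240.24 kPa
q·N_q = 7.592 × 8.31 = 63.09 kPa
0.5·γ·B·N_γ·s_γ = 0.5 × 9.49 × 4 × 4.51 × 0.8 = 68.48 kPa
q_ult = 240.24 + 63.09 + 68.48 = 371.81 kPa.

q_ult ≈ 372 kPa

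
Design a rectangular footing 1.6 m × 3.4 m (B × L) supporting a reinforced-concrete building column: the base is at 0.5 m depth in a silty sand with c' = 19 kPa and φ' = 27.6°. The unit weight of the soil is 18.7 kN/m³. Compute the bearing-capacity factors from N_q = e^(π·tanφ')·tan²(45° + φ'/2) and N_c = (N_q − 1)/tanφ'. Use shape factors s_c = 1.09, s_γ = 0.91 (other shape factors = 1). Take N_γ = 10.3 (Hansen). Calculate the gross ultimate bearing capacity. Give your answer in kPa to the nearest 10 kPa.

q_ult ≈ 790 kPa

tan27.6° = 0.5228, so N_q = e^(π×0.5228)·tan²(58.8°) = 5.167 × 2.726 = 14.09.
N_c = (14.09 − 1)/tan27.6° = 25.04.
Effective surcharge at the founding depth q = γ·D_f = 18.7 × 0.5 = 9.35 kPa.
q_ult = c·N_c·s_c + q·N_q + 0.5·γ·B·N_γ·s_γ
     = 19 × 25.037 × 1.09 + 9.35 × 14.089 + 0.5 × 18.7 × 1.6 × 10.3 × 0.91
     = 518.51 + 131.73 + 140.22 = 790.46 kPa.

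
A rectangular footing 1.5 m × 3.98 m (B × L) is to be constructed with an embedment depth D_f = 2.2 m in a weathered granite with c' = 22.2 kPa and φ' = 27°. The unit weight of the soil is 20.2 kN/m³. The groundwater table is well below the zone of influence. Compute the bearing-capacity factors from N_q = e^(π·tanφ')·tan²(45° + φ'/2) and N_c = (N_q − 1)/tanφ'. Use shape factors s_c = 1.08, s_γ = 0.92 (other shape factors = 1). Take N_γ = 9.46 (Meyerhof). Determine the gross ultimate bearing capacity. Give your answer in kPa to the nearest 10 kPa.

q_ult ≈ 1290 kPa

tan27° = 0.5095, so N_q = e^(π×0.5095)·tan²(58.5°) = 4.957 × 2.663 = 13.2.
N_c = (13.2 − 1)/tan27° = 23.94.
Overburden at base level: q = 20.2 × 2.2 = 44.44 kPa.
Cohesion term c·N_c·s_c = 22.2 × 23.942 × 1.08 = 574.04 kPa; surcharge term q·N_q = 44.44 × 13.199 = 586.57 kPa; self-weight term 0.5·γ·B·N_γ·s_γ = 0.5 × 20.2 × 1.5 × 9.46 × 0.92 = 131.85 kPa.
q_ult = 574.04 + 586.57 + 131.85 = 1292.5 kPa.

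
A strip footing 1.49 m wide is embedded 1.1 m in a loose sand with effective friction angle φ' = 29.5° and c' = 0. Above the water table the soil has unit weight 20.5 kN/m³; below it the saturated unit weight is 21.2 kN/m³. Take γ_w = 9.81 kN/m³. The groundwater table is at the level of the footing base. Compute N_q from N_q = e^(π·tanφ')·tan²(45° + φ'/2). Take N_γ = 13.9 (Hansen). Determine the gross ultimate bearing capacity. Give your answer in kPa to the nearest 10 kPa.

q_ult ≈ 510 kPa

tan29.5° = 0.5658, so N_q = e^(π×0.5658)·tan²(59.75°) = 5.915 × 2.94 = 17.39.
Effective surcharge at the founding depth q = γ·D_f = 20.5 × 1.1 = 22.55 kPa.
The water table coincides with the base, so in the self-weight term γ → γ' = 11.39 kN/m³.
q_ult = q·N_q + 0.5·γ·B·N_γ
     = 22.55 × 17.391 + 0.5 × 11.39 × 1.49 × 13.9
     = 392.16 + 117.95 = 510.11 kPa.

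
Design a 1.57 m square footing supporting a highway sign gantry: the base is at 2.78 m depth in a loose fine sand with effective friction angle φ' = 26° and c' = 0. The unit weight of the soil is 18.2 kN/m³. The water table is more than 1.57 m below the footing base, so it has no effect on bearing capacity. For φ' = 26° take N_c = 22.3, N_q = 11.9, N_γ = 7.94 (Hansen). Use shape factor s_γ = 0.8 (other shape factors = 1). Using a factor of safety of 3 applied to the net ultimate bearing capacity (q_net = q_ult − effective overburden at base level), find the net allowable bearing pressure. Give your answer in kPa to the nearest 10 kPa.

q_all(net) ≈ 210 kPa

q = γ·D_f = 18.2 × 2.78 = 50.596 kPa.
q·N_q = 50.596 × 11.9 = 602.09 kPa
0.5·γ·B·N_γ·s_γ = 0.5 × 18.2 × 1.57 × 7.94 × 0.8 = 90.751 kPa
q_ult = 602.09 + 90.751 = 692.84 kPa.
Net ultimate: q_net = 692.84 − 50.596 = 642.25 kPa.
q_all(net) = 642.25 / 3 = 214.08 kPa.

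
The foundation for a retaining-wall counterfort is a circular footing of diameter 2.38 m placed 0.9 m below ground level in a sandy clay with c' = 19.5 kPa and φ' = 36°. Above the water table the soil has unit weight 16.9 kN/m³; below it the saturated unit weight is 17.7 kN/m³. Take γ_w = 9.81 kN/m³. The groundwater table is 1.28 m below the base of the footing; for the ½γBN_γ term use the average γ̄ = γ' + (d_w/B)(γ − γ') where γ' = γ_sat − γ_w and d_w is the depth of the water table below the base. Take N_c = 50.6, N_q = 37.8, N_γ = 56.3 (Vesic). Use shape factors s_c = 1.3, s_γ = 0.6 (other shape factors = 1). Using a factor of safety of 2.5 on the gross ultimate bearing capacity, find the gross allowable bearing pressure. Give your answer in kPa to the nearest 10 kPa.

Overburden at base level: q = 16.9 × 0.9 = 15.21 kPa.
The water table is 1.28 m below the base (< B = 2.38 m), so the ½γBN_γ term uses γ̄ = γ' + (d_w/B)(γ − γ') = 7.89 + (1.28/2.38)(16.9 − 7.89) = 12.736 kN/m³.
Cohesion term c·N_c·s_c = 19.5 × 50.6 × 1.3 = 1282.7 kPa; surcharge term q·N_q = 15.21 × 37.8 = 574.94 kPa; self-weight term 0.5·γ·B·N_γ·s_γ = 0.5 × 12.736 × 2.38 × 56.3 × 0.6 = 511.95 kPa.
q_ult = 1282.7 + 574.94 + 511.95 = 2369.6 kPa.
q_all = 2369.6 / 2.5 = 947.84 kPa.

q_all ≈ 950 kPa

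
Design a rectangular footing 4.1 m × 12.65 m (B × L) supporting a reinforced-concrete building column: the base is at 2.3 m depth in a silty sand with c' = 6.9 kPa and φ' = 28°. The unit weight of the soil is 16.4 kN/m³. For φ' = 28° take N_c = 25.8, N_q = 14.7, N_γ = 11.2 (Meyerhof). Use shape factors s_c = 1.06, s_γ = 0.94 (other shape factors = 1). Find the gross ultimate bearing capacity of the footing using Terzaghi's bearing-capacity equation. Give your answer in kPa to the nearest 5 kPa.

Overburden at base level: q = 16.4 × 2.3 = 37.72 kPa.
Cohesion term c·N_c·s_c = 6.9 × 25.8 × 1.06 = 188.7 kPa; surcharge term q·N_q = 37.72 × 14.7 = 554.48 kPa; self-weight term 0.5·γ·B·N_γ·s_γ = 0.5 × 16.4 × 4.1 × 11.2 × 0.94 = 353.95 kPa.
q_ult = 188.7 + 554.48 + 353.95 = 1097.1 kPa.

q_ult ≈ 1095 kPa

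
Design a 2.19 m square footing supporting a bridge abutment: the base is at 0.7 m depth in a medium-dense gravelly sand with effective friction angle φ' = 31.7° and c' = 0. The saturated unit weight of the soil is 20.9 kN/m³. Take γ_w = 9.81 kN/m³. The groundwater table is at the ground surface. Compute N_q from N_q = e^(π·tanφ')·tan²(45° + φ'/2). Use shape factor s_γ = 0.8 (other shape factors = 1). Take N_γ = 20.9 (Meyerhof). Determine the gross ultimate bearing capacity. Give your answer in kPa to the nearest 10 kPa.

q_ult ≈ 380 kPa

tan31.7° = 0.6176, so N_q = e^(π×0.6176)·tan²(60.85°) = 6.961 × 3.215 = 22.38.
Water table at ground surface, so effective unit weight γ' = 20.9 − 9.81 = 11.09 kN/m³ is used throughout; overburden q = 11.09 × 0.7 = 7.763 kPa; the same γ' applies in the ½γBN_γ term.
Surcharge term q·N_q = 7.763 × 22.377 = 173.71 kPa; self-weight term 0.5·γ·B·N_γ·s_γ = 0.5 × 11.09 × 2.19 × 20.9 × 0.8 = 203.04 kPa.
q_ult = 173.71 + 203.04 = 376.75 kPa.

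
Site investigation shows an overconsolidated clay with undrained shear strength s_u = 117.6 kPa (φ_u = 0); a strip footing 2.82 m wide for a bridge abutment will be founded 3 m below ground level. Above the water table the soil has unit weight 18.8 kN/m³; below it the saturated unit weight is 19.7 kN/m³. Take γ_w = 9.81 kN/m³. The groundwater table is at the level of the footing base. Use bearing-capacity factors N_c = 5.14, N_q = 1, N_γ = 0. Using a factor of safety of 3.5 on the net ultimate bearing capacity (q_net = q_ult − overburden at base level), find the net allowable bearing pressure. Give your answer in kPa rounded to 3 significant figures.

Overburden at base level: q = 18.8 × 3 = 56.4 kPa.
Cohesion term c·N_c = 117.6 × 5.14 = 604.46 kPa; surcharge term q·N_q = 56.4 × 1 = 56.4 kPa.
q_ult = 604.46 + 56.4 = 660.86 kPa.
q_net = 660.86 − 56.4 = 604.46 kPa.
q_all(net) = 604.46 / 3.5 = 172.7 kPa.

q_all(net) ≈ 173 kPa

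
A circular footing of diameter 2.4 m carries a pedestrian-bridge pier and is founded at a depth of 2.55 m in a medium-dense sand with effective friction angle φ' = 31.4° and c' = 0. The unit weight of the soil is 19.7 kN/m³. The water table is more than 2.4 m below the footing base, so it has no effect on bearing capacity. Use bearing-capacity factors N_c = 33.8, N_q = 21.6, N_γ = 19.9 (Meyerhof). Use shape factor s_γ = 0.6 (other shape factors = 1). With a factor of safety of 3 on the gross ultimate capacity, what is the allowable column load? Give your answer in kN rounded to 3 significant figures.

P_all ≈ 2060 kN

Overburden at base level: q = 19.7 × 2.55 = 50.235 kPa.
Surcharge term q·N_q = 50.235 × 21.6 = 1085.1 kPa; self-weight term 0.5·γ·B·N_γ·s_γ = 0.5 × 19.7 × 2.4 × 19.9 × 0.6 = 282.26 kPa.
q_ult = 1085.1 + 282.26 = 1367.3 kPa.
Gross allowable pressure q_all = 1367.3 / 3 = 455.78 kPa.
Footing area = 4.5239 m², so allowable column load = 455.78 × 4.5239 = 2061.9 kN.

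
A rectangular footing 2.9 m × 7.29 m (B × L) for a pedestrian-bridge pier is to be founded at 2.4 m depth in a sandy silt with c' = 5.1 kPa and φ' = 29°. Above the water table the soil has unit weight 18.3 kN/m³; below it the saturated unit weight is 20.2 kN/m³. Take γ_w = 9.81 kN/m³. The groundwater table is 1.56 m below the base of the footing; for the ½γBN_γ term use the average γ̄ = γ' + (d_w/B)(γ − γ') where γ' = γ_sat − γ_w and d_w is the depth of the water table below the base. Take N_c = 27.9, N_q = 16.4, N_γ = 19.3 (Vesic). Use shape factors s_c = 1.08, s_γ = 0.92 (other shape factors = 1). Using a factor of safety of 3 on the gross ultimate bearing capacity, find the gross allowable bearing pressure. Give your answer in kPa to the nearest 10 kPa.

q_all ≈ 420 kPa

Effective surcharge at the founding depth q = γ·D_f = 18.3 × 2.4 = 43.92 kPa.
With d_w = 1.56 m < B, γ̄ = 10.39 + (1.56/2.9) × (18.3 − 10.39) = 14.645 kN/m³.
q_ult = c·N_c·s_c + q·N_q + 0.5·γ·B·N_γ·s_γ
     = 5.1 × 27.9 × 1.08 + 43.92 × 16.4 + 0.5 × 14.645 × 2.9 × 19.3 × 0.92
     = 153.67 + 720.29 + 377.05 = 1251 kPa.
q_all = 1251 / 3 = 417.01 kPa.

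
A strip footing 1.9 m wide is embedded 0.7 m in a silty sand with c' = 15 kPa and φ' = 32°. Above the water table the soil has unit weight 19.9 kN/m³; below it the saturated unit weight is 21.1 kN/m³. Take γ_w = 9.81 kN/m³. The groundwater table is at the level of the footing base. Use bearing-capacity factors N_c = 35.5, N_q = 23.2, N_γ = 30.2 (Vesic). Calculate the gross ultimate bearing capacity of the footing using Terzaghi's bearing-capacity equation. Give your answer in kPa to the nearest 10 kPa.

q_ult ≈ 1180 kPa

Overburden at base level: q = 19.9 × 0.7 = 13.93 kPa.
Below the base the soil is submerged, so the ½γBN_γ term uses γ' = 21.1 − 9.81 = 11.29 kN/m³.
Cohesion term c·N_c = 15 × 35.5 = 532.5 kPa; surcharge term q·N_q = 13.93 × 23.2 = 323.18 kPa; self-weight term 0.5·γ·B·N_γ = 0.5 × 11.29 × 1.9 × 30.2 = 323.91 kPa.
q_ult = 532.5 + 323.18 + 323.91 = 1179.6 kPa.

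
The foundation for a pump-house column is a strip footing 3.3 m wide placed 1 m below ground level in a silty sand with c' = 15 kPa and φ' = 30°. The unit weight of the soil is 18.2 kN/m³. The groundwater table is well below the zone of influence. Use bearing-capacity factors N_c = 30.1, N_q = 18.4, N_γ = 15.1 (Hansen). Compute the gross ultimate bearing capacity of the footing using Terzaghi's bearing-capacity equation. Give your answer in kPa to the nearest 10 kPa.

Overburden at base level: q = 18.2 × 1 = 18.2 kPa.
Cohesion term c·N_c = 15 × 30.1 = 451.5 kPa; surcharge term q·N_q = 18.2 × 18.4 = 334.88 kPa; self-weight term 0.5·γ·B·N_γ = 0.5 × 18.2 × 3.3 × 15.1 = 453.45 kPa.
q_ult = 451.5 + 334.88 + 453.45 = 1239.8 kPa.

q_ult ≈ 1240 kPa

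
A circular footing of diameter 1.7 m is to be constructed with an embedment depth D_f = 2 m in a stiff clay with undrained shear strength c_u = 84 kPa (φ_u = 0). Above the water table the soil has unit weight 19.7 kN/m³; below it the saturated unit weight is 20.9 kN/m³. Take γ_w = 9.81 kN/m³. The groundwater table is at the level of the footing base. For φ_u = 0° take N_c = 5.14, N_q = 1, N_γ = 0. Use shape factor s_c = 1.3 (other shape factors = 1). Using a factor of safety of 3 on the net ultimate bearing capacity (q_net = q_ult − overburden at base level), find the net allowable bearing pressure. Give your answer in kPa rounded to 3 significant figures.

q_all(net) ≈ 187 kPa

Overburden at base level: q = 19.7 × 2 = 39.4 kPa.
Cohesion term c·N_c·s_c = 84 × 5.14 × 1.3 = 561.29 kPa; surcharge term q·N_q = 39.4 × 1 = 39.4 kPa.
q_ult = 561.29 + 39.4 = 600.69 kPa.
q_net = 600.69 − 39.4 = 561.29 kPa.
q_all(net) = 561.29 / 3 = 187.1 kPa.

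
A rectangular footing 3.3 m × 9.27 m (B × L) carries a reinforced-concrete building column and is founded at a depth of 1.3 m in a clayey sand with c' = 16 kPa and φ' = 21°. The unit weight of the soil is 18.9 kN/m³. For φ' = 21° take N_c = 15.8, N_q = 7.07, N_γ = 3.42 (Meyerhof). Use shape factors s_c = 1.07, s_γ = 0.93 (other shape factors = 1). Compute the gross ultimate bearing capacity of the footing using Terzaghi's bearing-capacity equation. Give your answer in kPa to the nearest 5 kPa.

q_ult ≈ 545 kPa

Effective surcharge at the founding depth q = γ·D_f = 18.9 × 1.3 = 24.57 kPa.
q_ult = c·N_c·s_c + q·N_q + 0.5·γ·B·N_γ·s_γ
     = 16 × 15.8 × 1.07 + 24.57 × 7.07 + 0.5 × 18.9 × 3.3 × 3.42 × 0.93
     = 270.5 + 173.71 + 99.187 = 543.39 kPa.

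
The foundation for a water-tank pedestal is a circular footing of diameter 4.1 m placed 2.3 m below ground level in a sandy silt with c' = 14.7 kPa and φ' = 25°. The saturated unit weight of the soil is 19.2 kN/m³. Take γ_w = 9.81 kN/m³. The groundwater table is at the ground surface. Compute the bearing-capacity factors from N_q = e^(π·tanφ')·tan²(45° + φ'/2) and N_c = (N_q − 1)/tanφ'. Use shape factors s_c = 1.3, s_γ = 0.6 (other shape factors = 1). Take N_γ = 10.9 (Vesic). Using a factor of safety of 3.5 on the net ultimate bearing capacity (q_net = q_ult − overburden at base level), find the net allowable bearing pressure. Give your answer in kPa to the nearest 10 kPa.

N_q = e^(π·tan25°)·tan²(57.5°) = 10.66; N_c = (N_q − 1)/tanφ' = 20.72.
γ' = 19.2 − 9.81 = 9.39 kN/m³ (submerged throughout). q = 9.39 × 2.3 = 21.597 kPa; the same γ' applies in the ½γBN_γ term.
c·N_c·s_c = 14.7 × 20.721 × 1.3 = 395.97 kPa
q·N_q = 21.597 × 10.662 = 230.27 kPa
0.5·γ·B·N_γ·s_γ = 0.5 × 9.39 × 4.1 × 10.9 × 0.6 = 125.89 kPa
q_ult = 395.97 + 230.27 + 125.89 = 752.13 kPa.
q_net = 752.13 − 21.597 = 730.53 kPa.
q_all(net) = 730.53 / 3.5 = 208.72 kPa.

q_all(net) ≈ 210 kPa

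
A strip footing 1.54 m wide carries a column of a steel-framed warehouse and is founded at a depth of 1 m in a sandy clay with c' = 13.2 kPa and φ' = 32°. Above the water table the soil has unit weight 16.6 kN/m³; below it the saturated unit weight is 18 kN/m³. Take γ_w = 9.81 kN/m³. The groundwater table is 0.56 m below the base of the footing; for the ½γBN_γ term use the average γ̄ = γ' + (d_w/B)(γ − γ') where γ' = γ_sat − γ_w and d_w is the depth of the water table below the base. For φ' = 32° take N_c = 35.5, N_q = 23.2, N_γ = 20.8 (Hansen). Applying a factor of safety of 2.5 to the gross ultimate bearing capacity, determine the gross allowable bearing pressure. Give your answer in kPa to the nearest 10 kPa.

q_all ≈ 410 kPa

Overburden at base level: q = 16.6 × 1 = 16.6 kPa.
The water table is 0.56 m below the base (< B = 1.54 m), so the ½γBN_γ term uses γ̄ = γ' + (d_w/B)(γ − γ') = 8.19 + (0.56/1.54)(16.6 − 8.19) = 11.248 kN/m³.
Cohesion term c·N_c = 13.2 × 35.5 = 468.6 kPa; surcharge term q·N_q = 16.6 × 23.2 = 385.12 kPa; self-weight term 0.5·γ·B·N_γ = 0.5 × 11.248 × 1.54 × 20.8 = 180.15 kPa.
q_ult = 468.6 + 385.12 + 180.15 = 1033.9 kPa.
q_all = q_ult / FS = 1033.9 / 2.5 = 413.55 kPa.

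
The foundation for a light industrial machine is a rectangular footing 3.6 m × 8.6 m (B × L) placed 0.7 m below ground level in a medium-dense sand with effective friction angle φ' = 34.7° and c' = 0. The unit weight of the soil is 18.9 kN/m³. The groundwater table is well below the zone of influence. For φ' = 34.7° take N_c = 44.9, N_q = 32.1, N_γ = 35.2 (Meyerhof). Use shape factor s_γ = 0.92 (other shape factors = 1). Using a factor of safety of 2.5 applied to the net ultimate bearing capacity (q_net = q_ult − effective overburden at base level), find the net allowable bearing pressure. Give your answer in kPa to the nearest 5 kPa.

q_all(net) ≈ 605 kPa

Effective surcharge at the founding depth q = γ·D_f = 18.9 × 0.7 = 13.23 kPa.
q_ult = q·N_q + 0.5·γ·B·N_γ·s_γ
     = 13.23 × 32.1 + 0.5 × 18.9 × 3.6 × 35.2 × 0.92
     = 424.68 + 1101.7 = 1526.4 kPa.
Net ultimate: q_net = 1526.4 − 13.23 = 1513.2 kPa.
q_all(net) = 1513.2 / 2.5 = 605.26 kPa.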